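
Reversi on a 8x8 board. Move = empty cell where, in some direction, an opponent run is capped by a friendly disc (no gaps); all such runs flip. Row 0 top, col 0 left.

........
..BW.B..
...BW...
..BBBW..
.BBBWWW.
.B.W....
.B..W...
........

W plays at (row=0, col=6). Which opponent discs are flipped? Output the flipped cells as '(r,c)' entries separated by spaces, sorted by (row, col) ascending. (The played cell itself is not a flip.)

Answer: (1,5)

Derivation:
Dir NW: edge -> no flip
Dir N: edge -> no flip
Dir NE: edge -> no flip
Dir W: first cell '.' (not opp) -> no flip
Dir E: first cell '.' (not opp) -> no flip
Dir SW: opp run (1,5) capped by W -> flip
Dir S: first cell '.' (not opp) -> no flip
Dir SE: first cell '.' (not opp) -> no flip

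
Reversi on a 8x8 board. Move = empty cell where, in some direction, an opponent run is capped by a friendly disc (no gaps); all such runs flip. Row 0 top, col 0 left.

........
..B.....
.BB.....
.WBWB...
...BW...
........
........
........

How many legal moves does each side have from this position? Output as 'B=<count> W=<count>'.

-- B to move --
(2,0): no bracket -> illegal
(2,3): flips 1 -> legal
(2,4): no bracket -> illegal
(3,0): flips 1 -> legal
(3,5): no bracket -> illegal
(4,0): flips 1 -> legal
(4,1): flips 1 -> legal
(4,2): no bracket -> illegal
(4,5): flips 1 -> legal
(5,3): no bracket -> illegal
(5,4): flips 1 -> legal
(5,5): flips 2 -> legal
B mobility = 7
-- W to move --
(0,1): no bracket -> illegal
(0,2): no bracket -> illegal
(0,3): no bracket -> illegal
(1,0): no bracket -> illegal
(1,1): flips 2 -> legal
(1,3): flips 1 -> legal
(2,0): no bracket -> illegal
(2,3): no bracket -> illegal
(2,4): flips 1 -> legal
(2,5): no bracket -> illegal
(3,0): no bracket -> illegal
(3,5): flips 1 -> legal
(4,1): no bracket -> illegal
(4,2): flips 1 -> legal
(4,5): no bracket -> illegal
(5,2): no bracket -> illegal
(5,3): flips 1 -> legal
(5,4): no bracket -> illegal
W mobility = 6

Answer: B=7 W=6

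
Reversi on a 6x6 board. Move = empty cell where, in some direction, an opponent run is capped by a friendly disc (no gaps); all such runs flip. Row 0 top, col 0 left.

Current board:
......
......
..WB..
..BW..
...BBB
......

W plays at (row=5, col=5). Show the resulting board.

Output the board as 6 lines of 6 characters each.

Place W at (5,5); scan 8 dirs for brackets.
Dir NW: opp run (4,4) capped by W -> flip
Dir N: opp run (4,5), next='.' -> no flip
Dir NE: edge -> no flip
Dir W: first cell '.' (not opp) -> no flip
Dir E: edge -> no flip
Dir SW: edge -> no flip
Dir S: edge -> no flip
Dir SE: edge -> no flip
All flips: (4,4)

Answer: ......
......
..WB..
..BW..
...BWB
.....W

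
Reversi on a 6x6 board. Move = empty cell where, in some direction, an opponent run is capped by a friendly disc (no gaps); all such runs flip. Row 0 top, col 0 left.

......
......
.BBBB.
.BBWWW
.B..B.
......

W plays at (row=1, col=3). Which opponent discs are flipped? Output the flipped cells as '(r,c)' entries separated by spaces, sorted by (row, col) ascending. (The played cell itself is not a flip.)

Answer: (2,3) (2,4)

Derivation:
Dir NW: first cell '.' (not opp) -> no flip
Dir N: first cell '.' (not opp) -> no flip
Dir NE: first cell '.' (not opp) -> no flip
Dir W: first cell '.' (not opp) -> no flip
Dir E: first cell '.' (not opp) -> no flip
Dir SW: opp run (2,2) (3,1), next='.' -> no flip
Dir S: opp run (2,3) capped by W -> flip
Dir SE: opp run (2,4) capped by W -> flip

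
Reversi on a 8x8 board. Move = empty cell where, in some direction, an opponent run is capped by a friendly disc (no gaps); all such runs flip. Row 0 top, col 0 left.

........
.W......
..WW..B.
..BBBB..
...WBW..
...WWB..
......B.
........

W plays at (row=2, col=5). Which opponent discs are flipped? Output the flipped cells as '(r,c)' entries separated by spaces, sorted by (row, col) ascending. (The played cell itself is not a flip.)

Dir NW: first cell '.' (not opp) -> no flip
Dir N: first cell '.' (not opp) -> no flip
Dir NE: first cell '.' (not opp) -> no flip
Dir W: first cell '.' (not opp) -> no flip
Dir E: opp run (2,6), next='.' -> no flip
Dir SW: opp run (3,4) capped by W -> flip
Dir S: opp run (3,5) capped by W -> flip
Dir SE: first cell '.' (not opp) -> no flip

Answer: (3,4) (3,5)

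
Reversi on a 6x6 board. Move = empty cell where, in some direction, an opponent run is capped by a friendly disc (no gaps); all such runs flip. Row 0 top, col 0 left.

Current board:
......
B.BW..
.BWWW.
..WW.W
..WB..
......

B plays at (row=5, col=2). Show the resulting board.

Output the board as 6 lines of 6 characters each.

Place B at (5,2); scan 8 dirs for brackets.
Dir NW: first cell '.' (not opp) -> no flip
Dir N: opp run (4,2) (3,2) (2,2) capped by B -> flip
Dir NE: first cell 'B' (not opp) -> no flip
Dir W: first cell '.' (not opp) -> no flip
Dir E: first cell '.' (not opp) -> no flip
Dir SW: edge -> no flip
Dir S: edge -> no flip
Dir SE: edge -> no flip
All flips: (2,2) (3,2) (4,2)

Answer: ......
B.BW..
.BBWW.
..BW.W
..BB..
..B...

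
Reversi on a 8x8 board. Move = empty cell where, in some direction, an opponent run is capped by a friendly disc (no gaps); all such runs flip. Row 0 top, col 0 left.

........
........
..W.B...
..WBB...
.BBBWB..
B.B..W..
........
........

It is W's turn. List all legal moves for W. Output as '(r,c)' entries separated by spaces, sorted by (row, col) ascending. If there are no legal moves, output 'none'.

(1,3): no bracket -> illegal
(1,4): flips 2 -> legal
(1,5): no bracket -> illegal
(2,3): no bracket -> illegal
(2,5): no bracket -> illegal
(3,0): no bracket -> illegal
(3,1): no bracket -> illegal
(3,5): flips 3 -> legal
(3,6): no bracket -> illegal
(4,0): flips 3 -> legal
(4,6): flips 1 -> legal
(5,1): no bracket -> illegal
(5,3): no bracket -> illegal
(5,4): flips 1 -> legal
(5,6): no bracket -> illegal
(6,0): no bracket -> illegal
(6,1): no bracket -> illegal
(6,2): flips 2 -> legal
(6,3): no bracket -> illegal

Answer: (1,4) (3,5) (4,0) (4,6) (5,4) (6,2)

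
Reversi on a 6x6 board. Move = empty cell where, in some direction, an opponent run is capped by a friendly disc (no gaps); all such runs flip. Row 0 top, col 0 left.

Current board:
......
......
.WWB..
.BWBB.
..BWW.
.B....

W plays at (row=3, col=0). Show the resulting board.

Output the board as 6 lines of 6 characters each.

Answer: ......
......
.WWB..
WWWBB.
..BWW.
.B....

Derivation:
Place W at (3,0); scan 8 dirs for brackets.
Dir NW: edge -> no flip
Dir N: first cell '.' (not opp) -> no flip
Dir NE: first cell 'W' (not opp) -> no flip
Dir W: edge -> no flip
Dir E: opp run (3,1) capped by W -> flip
Dir SW: edge -> no flip
Dir S: first cell '.' (not opp) -> no flip
Dir SE: first cell '.' (not opp) -> no flip
All flips: (3,1)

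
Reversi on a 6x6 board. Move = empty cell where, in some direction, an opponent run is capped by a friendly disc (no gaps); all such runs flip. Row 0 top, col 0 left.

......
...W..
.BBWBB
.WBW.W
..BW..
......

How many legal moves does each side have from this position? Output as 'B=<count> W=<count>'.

Answer: B=11 W=7

Derivation:
-- B to move --
(0,2): flips 1 -> legal
(0,3): no bracket -> illegal
(0,4): flips 1 -> legal
(1,2): no bracket -> illegal
(1,4): flips 1 -> legal
(2,0): flips 1 -> legal
(3,0): flips 1 -> legal
(3,4): flips 1 -> legal
(4,0): flips 1 -> legal
(4,1): flips 1 -> legal
(4,4): flips 2 -> legal
(4,5): flips 1 -> legal
(5,2): no bracket -> illegal
(5,3): no bracket -> illegal
(5,4): flips 1 -> legal
B mobility = 11
-- W to move --
(1,0): flips 2 -> legal
(1,1): flips 2 -> legal
(1,2): no bracket -> illegal
(1,4): no bracket -> illegal
(1,5): flips 2 -> legal
(2,0): flips 2 -> legal
(3,0): no bracket -> illegal
(3,4): no bracket -> illegal
(4,1): flips 2 -> legal
(5,1): flips 1 -> legal
(5,2): no bracket -> illegal
(5,3): flips 1 -> legal
W mobility = 7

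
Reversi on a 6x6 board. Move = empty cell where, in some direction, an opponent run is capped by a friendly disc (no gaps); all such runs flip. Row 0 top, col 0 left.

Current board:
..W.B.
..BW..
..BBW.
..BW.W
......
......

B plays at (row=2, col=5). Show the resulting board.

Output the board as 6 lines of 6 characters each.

Place B at (2,5); scan 8 dirs for brackets.
Dir NW: first cell '.' (not opp) -> no flip
Dir N: first cell '.' (not opp) -> no flip
Dir NE: edge -> no flip
Dir W: opp run (2,4) capped by B -> flip
Dir E: edge -> no flip
Dir SW: first cell '.' (not opp) -> no flip
Dir S: opp run (3,5), next='.' -> no flip
Dir SE: edge -> no flip
All flips: (2,4)

Answer: ..W.B.
..BW..
..BBBB
..BW.W
......
......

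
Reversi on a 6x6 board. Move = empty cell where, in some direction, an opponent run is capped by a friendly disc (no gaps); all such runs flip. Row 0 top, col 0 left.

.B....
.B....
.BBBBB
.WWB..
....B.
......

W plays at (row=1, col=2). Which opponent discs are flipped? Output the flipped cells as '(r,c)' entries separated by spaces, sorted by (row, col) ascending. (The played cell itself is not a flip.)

Answer: (2,2)

Derivation:
Dir NW: opp run (0,1), next=edge -> no flip
Dir N: first cell '.' (not opp) -> no flip
Dir NE: first cell '.' (not opp) -> no flip
Dir W: opp run (1,1), next='.' -> no flip
Dir E: first cell '.' (not opp) -> no flip
Dir SW: opp run (2,1), next='.' -> no flip
Dir S: opp run (2,2) capped by W -> flip
Dir SE: opp run (2,3), next='.' -> no flip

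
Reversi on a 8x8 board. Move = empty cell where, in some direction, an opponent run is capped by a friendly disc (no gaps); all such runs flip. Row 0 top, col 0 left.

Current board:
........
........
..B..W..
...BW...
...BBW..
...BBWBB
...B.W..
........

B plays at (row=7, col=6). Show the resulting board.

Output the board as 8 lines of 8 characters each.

Place B at (7,6); scan 8 dirs for brackets.
Dir NW: opp run (6,5) capped by B -> flip
Dir N: first cell '.' (not opp) -> no flip
Dir NE: first cell '.' (not opp) -> no flip
Dir W: first cell '.' (not opp) -> no flip
Dir E: first cell '.' (not opp) -> no flip
Dir SW: edge -> no flip
Dir S: edge -> no flip
Dir SE: edge -> no flip
All flips: (6,5)

Answer: ........
........
..B..W..
...BW...
...BBW..
...BBWBB
...B.B..
......B.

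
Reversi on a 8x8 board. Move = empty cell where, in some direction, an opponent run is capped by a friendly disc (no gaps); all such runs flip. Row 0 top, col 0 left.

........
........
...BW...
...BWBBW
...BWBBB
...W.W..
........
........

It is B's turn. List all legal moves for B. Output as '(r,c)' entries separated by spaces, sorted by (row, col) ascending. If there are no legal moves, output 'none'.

Answer: (1,3) (1,5) (2,5) (2,7) (6,2) (6,3) (6,4) (6,5) (6,6)

Derivation:
(1,3): flips 1 -> legal
(1,4): no bracket -> illegal
(1,5): flips 1 -> legal
(2,5): flips 2 -> legal
(2,6): no bracket -> illegal
(2,7): flips 1 -> legal
(4,2): no bracket -> illegal
(5,2): no bracket -> illegal
(5,4): no bracket -> illegal
(5,6): no bracket -> illegal
(6,2): flips 2 -> legal
(6,3): flips 1 -> legal
(6,4): flips 1 -> legal
(6,5): flips 1 -> legal
(6,6): flips 2 -> legal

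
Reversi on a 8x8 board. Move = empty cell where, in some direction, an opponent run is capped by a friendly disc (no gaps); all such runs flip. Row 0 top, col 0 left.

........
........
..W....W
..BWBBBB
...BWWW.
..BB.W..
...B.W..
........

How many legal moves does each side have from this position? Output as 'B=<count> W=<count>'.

-- B to move --
(1,1): no bracket -> illegal
(1,2): flips 1 -> legal
(1,3): no bracket -> illegal
(1,6): no bracket -> illegal
(1,7): flips 1 -> legal
(2,1): no bracket -> illegal
(2,3): flips 1 -> legal
(2,4): no bracket -> illegal
(2,6): no bracket -> illegal
(3,1): no bracket -> illegal
(4,2): no bracket -> illegal
(4,7): flips 3 -> legal
(5,4): flips 2 -> legal
(5,6): flips 2 -> legal
(5,7): flips 1 -> legal
(6,4): flips 2 -> legal
(6,6): no bracket -> illegal
(7,4): no bracket -> illegal
(7,5): flips 3 -> legal
(7,6): no bracket -> illegal
B mobility = 9
-- W to move --
(2,1): no bracket -> illegal
(2,3): flips 1 -> legal
(2,4): flips 2 -> legal
(2,5): flips 1 -> legal
(2,6): flips 2 -> legal
(3,1): flips 1 -> legal
(4,1): no bracket -> illegal
(4,2): flips 2 -> legal
(4,7): flips 1 -> legal
(5,1): no bracket -> illegal
(5,4): no bracket -> illegal
(6,1): no bracket -> illegal
(6,2): flips 1 -> legal
(6,4): no bracket -> illegal
(7,2): no bracket -> illegal
(7,3): flips 3 -> legal
(7,4): no bracket -> illegal
W mobility = 9

Answer: B=9 W=9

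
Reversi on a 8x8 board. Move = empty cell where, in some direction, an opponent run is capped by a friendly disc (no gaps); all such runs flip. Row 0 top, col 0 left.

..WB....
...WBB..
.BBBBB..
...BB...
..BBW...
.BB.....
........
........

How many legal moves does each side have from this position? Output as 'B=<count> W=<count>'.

Answer: B=6 W=7

Derivation:
-- B to move --
(0,1): flips 1 -> legal
(0,4): flips 1 -> legal
(1,1): no bracket -> illegal
(1,2): flips 1 -> legal
(3,5): no bracket -> illegal
(4,5): flips 1 -> legal
(5,3): no bracket -> illegal
(5,4): flips 1 -> legal
(5,5): flips 1 -> legal
B mobility = 6
-- W to move --
(0,4): flips 4 -> legal
(0,5): no bracket -> illegal
(0,6): no bracket -> illegal
(1,0): no bracket -> illegal
(1,1): flips 2 -> legal
(1,2): no bracket -> illegal
(1,6): flips 2 -> legal
(2,0): no bracket -> illegal
(2,6): no bracket -> illegal
(3,0): no bracket -> illegal
(3,1): flips 1 -> legal
(3,2): no bracket -> illegal
(3,5): flips 1 -> legal
(3,6): no bracket -> illegal
(4,0): no bracket -> illegal
(4,1): flips 2 -> legal
(4,5): no bracket -> illegal
(5,0): no bracket -> illegal
(5,3): flips 3 -> legal
(5,4): no bracket -> illegal
(6,0): no bracket -> illegal
(6,1): no bracket -> illegal
(6,2): no bracket -> illegal
(6,3): no bracket -> illegal
W mobility = 7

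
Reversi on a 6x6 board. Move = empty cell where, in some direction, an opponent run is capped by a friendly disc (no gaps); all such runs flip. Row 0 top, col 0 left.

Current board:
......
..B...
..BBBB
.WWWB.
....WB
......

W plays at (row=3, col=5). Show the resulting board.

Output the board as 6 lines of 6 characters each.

Answer: ......
..B...
..BBBB
.WWWWW
....WB
......

Derivation:
Place W at (3,5); scan 8 dirs for brackets.
Dir NW: opp run (2,4), next='.' -> no flip
Dir N: opp run (2,5), next='.' -> no flip
Dir NE: edge -> no flip
Dir W: opp run (3,4) capped by W -> flip
Dir E: edge -> no flip
Dir SW: first cell 'W' (not opp) -> no flip
Dir S: opp run (4,5), next='.' -> no flip
Dir SE: edge -> no flip
All flips: (3,4)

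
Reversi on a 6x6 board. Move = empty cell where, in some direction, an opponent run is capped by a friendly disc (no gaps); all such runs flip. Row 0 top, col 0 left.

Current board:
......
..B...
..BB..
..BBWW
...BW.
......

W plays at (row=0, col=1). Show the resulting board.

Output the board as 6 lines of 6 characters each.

Place W at (0,1); scan 8 dirs for brackets.
Dir NW: edge -> no flip
Dir N: edge -> no flip
Dir NE: edge -> no flip
Dir W: first cell '.' (not opp) -> no flip
Dir E: first cell '.' (not opp) -> no flip
Dir SW: first cell '.' (not opp) -> no flip
Dir S: first cell '.' (not opp) -> no flip
Dir SE: opp run (1,2) (2,3) capped by W -> flip
All flips: (1,2) (2,3)

Answer: .W....
..W...
..BW..
..BBWW
...BW.
......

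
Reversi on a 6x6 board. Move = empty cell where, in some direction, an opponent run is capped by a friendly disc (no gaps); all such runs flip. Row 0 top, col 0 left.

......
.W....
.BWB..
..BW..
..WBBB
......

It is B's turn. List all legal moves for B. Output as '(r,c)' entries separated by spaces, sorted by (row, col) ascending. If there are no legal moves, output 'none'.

(0,0): flips 3 -> legal
(0,1): flips 1 -> legal
(0,2): no bracket -> illegal
(1,0): no bracket -> illegal
(1,2): flips 1 -> legal
(1,3): no bracket -> illegal
(2,0): no bracket -> illegal
(2,4): no bracket -> illegal
(3,1): no bracket -> illegal
(3,4): flips 1 -> legal
(4,1): flips 1 -> legal
(5,1): no bracket -> illegal
(5,2): flips 1 -> legal
(5,3): no bracket -> illegal

Answer: (0,0) (0,1) (1,2) (3,4) (4,1) (5,2)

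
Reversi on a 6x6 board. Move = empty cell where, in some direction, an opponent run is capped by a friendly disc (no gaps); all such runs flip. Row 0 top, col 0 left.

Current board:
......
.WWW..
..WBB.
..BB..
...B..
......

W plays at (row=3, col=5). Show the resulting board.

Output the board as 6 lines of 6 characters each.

Answer: ......
.WWW..
..WBW.
..BB.W
...B..
......

Derivation:
Place W at (3,5); scan 8 dirs for brackets.
Dir NW: opp run (2,4) capped by W -> flip
Dir N: first cell '.' (not opp) -> no flip
Dir NE: edge -> no flip
Dir W: first cell '.' (not opp) -> no flip
Dir E: edge -> no flip
Dir SW: first cell '.' (not opp) -> no flip
Dir S: first cell '.' (not opp) -> no flip
Dir SE: edge -> no flip
All flips: (2,4)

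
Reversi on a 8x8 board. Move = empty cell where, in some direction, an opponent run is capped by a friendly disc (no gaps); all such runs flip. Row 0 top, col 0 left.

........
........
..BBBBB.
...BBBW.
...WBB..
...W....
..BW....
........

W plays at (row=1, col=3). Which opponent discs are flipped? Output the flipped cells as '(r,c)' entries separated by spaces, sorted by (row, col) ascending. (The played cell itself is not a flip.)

Answer: (2,3) (3,3)

Derivation:
Dir NW: first cell '.' (not opp) -> no flip
Dir N: first cell '.' (not opp) -> no flip
Dir NE: first cell '.' (not opp) -> no flip
Dir W: first cell '.' (not opp) -> no flip
Dir E: first cell '.' (not opp) -> no flip
Dir SW: opp run (2,2), next='.' -> no flip
Dir S: opp run (2,3) (3,3) capped by W -> flip
Dir SE: opp run (2,4) (3,5), next='.' -> no flip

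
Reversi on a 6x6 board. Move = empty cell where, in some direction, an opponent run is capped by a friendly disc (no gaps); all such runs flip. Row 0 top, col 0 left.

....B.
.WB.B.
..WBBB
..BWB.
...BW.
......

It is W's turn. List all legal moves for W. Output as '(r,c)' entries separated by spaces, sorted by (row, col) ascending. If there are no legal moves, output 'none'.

(0,1): no bracket -> illegal
(0,2): flips 1 -> legal
(0,3): no bracket -> illegal
(0,5): no bracket -> illegal
(1,3): flips 2 -> legal
(1,5): flips 1 -> legal
(2,1): no bracket -> illegal
(3,1): flips 1 -> legal
(3,5): flips 1 -> legal
(4,1): no bracket -> illegal
(4,2): flips 2 -> legal
(4,5): no bracket -> illegal
(5,2): no bracket -> illegal
(5,3): flips 1 -> legal
(5,4): no bracket -> illegal

Answer: (0,2) (1,3) (1,5) (3,1) (3,5) (4,2) (5,3)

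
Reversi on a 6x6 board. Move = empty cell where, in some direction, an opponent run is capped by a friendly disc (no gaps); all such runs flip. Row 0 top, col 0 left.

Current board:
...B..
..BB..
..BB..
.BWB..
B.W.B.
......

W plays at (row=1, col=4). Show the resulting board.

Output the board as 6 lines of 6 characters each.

Answer: ...B..
..BBW.
..BW..
.BWB..
B.W.B.
......

Derivation:
Place W at (1,4); scan 8 dirs for brackets.
Dir NW: opp run (0,3), next=edge -> no flip
Dir N: first cell '.' (not opp) -> no flip
Dir NE: first cell '.' (not opp) -> no flip
Dir W: opp run (1,3) (1,2), next='.' -> no flip
Dir E: first cell '.' (not opp) -> no flip
Dir SW: opp run (2,3) capped by W -> flip
Dir S: first cell '.' (not opp) -> no flip
Dir SE: first cell '.' (not opp) -> no flip
All flips: (2,3)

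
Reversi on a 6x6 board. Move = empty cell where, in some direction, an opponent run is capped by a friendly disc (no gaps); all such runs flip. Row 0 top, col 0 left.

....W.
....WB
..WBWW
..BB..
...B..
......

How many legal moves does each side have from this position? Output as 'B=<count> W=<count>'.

Answer: B=6 W=4

Derivation:
-- B to move --
(0,3): no bracket -> illegal
(0,5): flips 1 -> legal
(1,1): flips 1 -> legal
(1,2): flips 1 -> legal
(1,3): flips 1 -> legal
(2,1): flips 1 -> legal
(3,1): no bracket -> illegal
(3,4): no bracket -> illegal
(3,5): flips 1 -> legal
B mobility = 6
-- W to move --
(0,5): flips 1 -> legal
(1,2): no bracket -> illegal
(1,3): no bracket -> illegal
(2,1): no bracket -> illegal
(3,1): no bracket -> illegal
(3,4): no bracket -> illegal
(4,1): flips 2 -> legal
(4,2): flips 2 -> legal
(4,4): flips 1 -> legal
(5,2): no bracket -> illegal
(5,3): no bracket -> illegal
(5,4): no bracket -> illegal
W mobility = 4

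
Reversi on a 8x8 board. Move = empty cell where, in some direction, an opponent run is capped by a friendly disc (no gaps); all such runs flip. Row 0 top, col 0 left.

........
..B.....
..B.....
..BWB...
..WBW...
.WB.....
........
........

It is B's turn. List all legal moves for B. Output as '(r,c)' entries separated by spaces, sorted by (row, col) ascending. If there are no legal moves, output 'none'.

Answer: (2,3) (4,1) (4,5) (5,0) (5,4) (5,5)

Derivation:
(2,3): flips 1 -> legal
(2,4): no bracket -> illegal
(3,1): no bracket -> illegal
(3,5): no bracket -> illegal
(4,0): no bracket -> illegal
(4,1): flips 1 -> legal
(4,5): flips 1 -> legal
(5,0): flips 1 -> legal
(5,3): no bracket -> illegal
(5,4): flips 1 -> legal
(5,5): flips 2 -> legal
(6,0): no bracket -> illegal
(6,1): no bracket -> illegal
(6,2): no bracket -> illegal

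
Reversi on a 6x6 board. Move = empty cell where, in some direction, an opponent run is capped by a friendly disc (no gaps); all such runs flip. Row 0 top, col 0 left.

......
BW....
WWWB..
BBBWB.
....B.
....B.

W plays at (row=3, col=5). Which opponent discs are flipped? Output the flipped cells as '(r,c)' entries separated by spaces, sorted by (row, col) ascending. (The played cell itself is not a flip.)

Dir NW: first cell '.' (not opp) -> no flip
Dir N: first cell '.' (not opp) -> no flip
Dir NE: edge -> no flip
Dir W: opp run (3,4) capped by W -> flip
Dir E: edge -> no flip
Dir SW: opp run (4,4), next='.' -> no flip
Dir S: first cell '.' (not opp) -> no flip
Dir SE: edge -> no flip

Answer: (3,4)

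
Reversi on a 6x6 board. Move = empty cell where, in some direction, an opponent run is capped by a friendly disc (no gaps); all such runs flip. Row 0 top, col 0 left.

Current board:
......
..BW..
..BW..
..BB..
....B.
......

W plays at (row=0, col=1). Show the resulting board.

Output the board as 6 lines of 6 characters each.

Place W at (0,1); scan 8 dirs for brackets.
Dir NW: edge -> no flip
Dir N: edge -> no flip
Dir NE: edge -> no flip
Dir W: first cell '.' (not opp) -> no flip
Dir E: first cell '.' (not opp) -> no flip
Dir SW: first cell '.' (not opp) -> no flip
Dir S: first cell '.' (not opp) -> no flip
Dir SE: opp run (1,2) capped by W -> flip
All flips: (1,2)

Answer: .W....
..WW..
..BW..
..BB..
....B.
......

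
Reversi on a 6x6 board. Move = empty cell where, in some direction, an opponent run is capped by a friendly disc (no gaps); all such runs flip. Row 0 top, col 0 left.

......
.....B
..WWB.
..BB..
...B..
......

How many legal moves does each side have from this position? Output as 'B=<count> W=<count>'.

Answer: B=5 W=5

Derivation:
-- B to move --
(1,1): flips 1 -> legal
(1,2): flips 1 -> legal
(1,3): flips 1 -> legal
(1,4): flips 1 -> legal
(2,1): flips 2 -> legal
(3,1): no bracket -> illegal
(3,4): no bracket -> illegal
B mobility = 5
-- W to move --
(0,4): no bracket -> illegal
(0,5): no bracket -> illegal
(1,3): no bracket -> illegal
(1,4): no bracket -> illegal
(2,1): no bracket -> illegal
(2,5): flips 1 -> legal
(3,1): no bracket -> illegal
(3,4): no bracket -> illegal
(3,5): no bracket -> illegal
(4,1): flips 1 -> legal
(4,2): flips 1 -> legal
(4,4): flips 1 -> legal
(5,2): no bracket -> illegal
(5,3): flips 2 -> legal
(5,4): no bracket -> illegal
W mobility = 5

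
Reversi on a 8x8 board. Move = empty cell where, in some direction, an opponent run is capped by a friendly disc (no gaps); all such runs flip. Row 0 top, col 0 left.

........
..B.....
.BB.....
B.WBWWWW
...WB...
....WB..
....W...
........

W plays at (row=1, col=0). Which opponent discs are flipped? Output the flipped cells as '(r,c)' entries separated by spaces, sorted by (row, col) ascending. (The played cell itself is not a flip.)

Answer: (2,1)

Derivation:
Dir NW: edge -> no flip
Dir N: first cell '.' (not opp) -> no flip
Dir NE: first cell '.' (not opp) -> no flip
Dir W: edge -> no flip
Dir E: first cell '.' (not opp) -> no flip
Dir SW: edge -> no flip
Dir S: first cell '.' (not opp) -> no flip
Dir SE: opp run (2,1) capped by W -> flip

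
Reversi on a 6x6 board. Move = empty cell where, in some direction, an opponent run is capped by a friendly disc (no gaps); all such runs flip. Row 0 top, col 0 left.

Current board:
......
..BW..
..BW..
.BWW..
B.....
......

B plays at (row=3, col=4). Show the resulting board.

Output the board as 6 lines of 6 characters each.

Place B at (3,4); scan 8 dirs for brackets.
Dir NW: opp run (2,3) capped by B -> flip
Dir N: first cell '.' (not opp) -> no flip
Dir NE: first cell '.' (not opp) -> no flip
Dir W: opp run (3,3) (3,2) capped by B -> flip
Dir E: first cell '.' (not opp) -> no flip
Dir SW: first cell '.' (not opp) -> no flip
Dir S: first cell '.' (not opp) -> no flip
Dir SE: first cell '.' (not opp) -> no flip
All flips: (2,3) (3,2) (3,3)

Answer: ......
..BW..
..BB..
.BBBB.
B.....
......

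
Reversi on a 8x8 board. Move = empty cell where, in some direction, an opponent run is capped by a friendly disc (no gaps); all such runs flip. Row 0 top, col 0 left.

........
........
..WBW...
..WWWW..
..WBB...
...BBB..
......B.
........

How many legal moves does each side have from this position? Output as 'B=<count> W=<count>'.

-- B to move --
(1,1): flips 2 -> legal
(1,2): no bracket -> illegal
(1,3): no bracket -> illegal
(1,4): flips 2 -> legal
(1,5): no bracket -> illegal
(2,1): flips 2 -> legal
(2,5): flips 2 -> legal
(2,6): flips 1 -> legal
(3,1): flips 1 -> legal
(3,6): no bracket -> illegal
(4,1): flips 2 -> legal
(4,5): flips 1 -> legal
(4,6): no bracket -> illegal
(5,1): no bracket -> illegal
(5,2): no bracket -> illegal
B mobility = 8
-- W to move --
(1,2): flips 1 -> legal
(1,3): flips 1 -> legal
(1,4): flips 1 -> legal
(4,5): flips 2 -> legal
(4,6): no bracket -> illegal
(5,2): flips 1 -> legal
(5,6): no bracket -> illegal
(5,7): no bracket -> illegal
(6,2): flips 2 -> legal
(6,3): flips 2 -> legal
(6,4): flips 3 -> legal
(6,5): flips 2 -> legal
(6,7): no bracket -> illegal
(7,5): no bracket -> illegal
(7,6): no bracket -> illegal
(7,7): flips 3 -> legal
W mobility = 10

Answer: B=8 W=10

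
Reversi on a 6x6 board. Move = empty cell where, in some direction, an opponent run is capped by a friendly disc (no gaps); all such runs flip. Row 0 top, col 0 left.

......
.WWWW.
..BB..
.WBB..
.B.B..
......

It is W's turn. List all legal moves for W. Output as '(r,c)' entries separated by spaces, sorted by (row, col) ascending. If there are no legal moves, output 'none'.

Answer: (3,4) (4,2) (4,4) (5,0) (5,1) (5,3)

Derivation:
(2,1): no bracket -> illegal
(2,4): no bracket -> illegal
(3,0): no bracket -> illegal
(3,4): flips 3 -> legal
(4,0): no bracket -> illegal
(4,2): flips 2 -> legal
(4,4): flips 2 -> legal
(5,0): flips 3 -> legal
(5,1): flips 1 -> legal
(5,2): no bracket -> illegal
(5,3): flips 3 -> legal
(5,4): no bracket -> illegal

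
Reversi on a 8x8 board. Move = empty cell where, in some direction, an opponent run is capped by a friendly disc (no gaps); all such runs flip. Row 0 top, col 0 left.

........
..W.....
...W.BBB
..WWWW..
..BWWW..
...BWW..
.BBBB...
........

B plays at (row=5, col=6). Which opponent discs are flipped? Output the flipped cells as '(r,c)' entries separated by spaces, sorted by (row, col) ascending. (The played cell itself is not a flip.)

Dir NW: opp run (4,5) (3,4) (2,3) (1,2), next='.' -> no flip
Dir N: first cell '.' (not opp) -> no flip
Dir NE: first cell '.' (not opp) -> no flip
Dir W: opp run (5,5) (5,4) capped by B -> flip
Dir E: first cell '.' (not opp) -> no flip
Dir SW: first cell '.' (not opp) -> no flip
Dir S: first cell '.' (not opp) -> no flip
Dir SE: first cell '.' (not opp) -> no flip

Answer: (5,4) (5,5)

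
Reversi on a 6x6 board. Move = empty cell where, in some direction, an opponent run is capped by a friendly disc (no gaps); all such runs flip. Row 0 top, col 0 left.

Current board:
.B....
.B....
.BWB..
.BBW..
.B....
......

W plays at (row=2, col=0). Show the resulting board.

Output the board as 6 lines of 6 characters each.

Answer: .B....
.B....
WWWB..
.BBW..
.B....
......

Derivation:
Place W at (2,0); scan 8 dirs for brackets.
Dir NW: edge -> no flip
Dir N: first cell '.' (not opp) -> no flip
Dir NE: opp run (1,1), next='.' -> no flip
Dir W: edge -> no flip
Dir E: opp run (2,1) capped by W -> flip
Dir SW: edge -> no flip
Dir S: first cell '.' (not opp) -> no flip
Dir SE: opp run (3,1), next='.' -> no flip
All flips: (2,1)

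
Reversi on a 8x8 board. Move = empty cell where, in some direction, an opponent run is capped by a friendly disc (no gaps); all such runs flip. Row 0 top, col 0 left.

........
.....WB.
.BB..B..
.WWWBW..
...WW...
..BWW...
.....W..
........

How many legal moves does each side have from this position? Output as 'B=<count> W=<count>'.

-- B to move --
(0,4): no bracket -> illegal
(0,5): flips 1 -> legal
(0,6): no bracket -> illegal
(1,4): flips 1 -> legal
(2,0): no bracket -> illegal
(2,3): no bracket -> illegal
(2,4): no bracket -> illegal
(2,6): no bracket -> illegal
(3,0): flips 3 -> legal
(3,6): flips 1 -> legal
(4,0): flips 1 -> legal
(4,1): flips 1 -> legal
(4,2): flips 1 -> legal
(4,5): flips 1 -> legal
(4,6): no bracket -> illegal
(5,5): flips 4 -> legal
(5,6): no bracket -> illegal
(6,2): no bracket -> illegal
(6,3): no bracket -> illegal
(6,4): flips 2 -> legal
(6,6): no bracket -> illegal
(7,4): no bracket -> illegal
(7,5): no bracket -> illegal
(7,6): flips 4 -> legal
B mobility = 11
-- W to move --
(0,5): no bracket -> illegal
(0,6): no bracket -> illegal
(0,7): flips 3 -> legal
(1,0): flips 1 -> legal
(1,1): flips 2 -> legal
(1,2): flips 1 -> legal
(1,3): flips 1 -> legal
(1,4): no bracket -> illegal
(1,7): flips 1 -> legal
(2,0): no bracket -> illegal
(2,3): no bracket -> illegal
(2,4): flips 1 -> legal
(2,6): no bracket -> illegal
(2,7): no bracket -> illegal
(3,0): no bracket -> illegal
(3,6): no bracket -> illegal
(4,1): no bracket -> illegal
(4,2): no bracket -> illegal
(4,5): no bracket -> illegal
(5,1): flips 1 -> legal
(6,1): flips 1 -> legal
(6,2): no bracket -> illegal
(6,3): no bracket -> illegal
W mobility = 9

Answer: B=11 W=9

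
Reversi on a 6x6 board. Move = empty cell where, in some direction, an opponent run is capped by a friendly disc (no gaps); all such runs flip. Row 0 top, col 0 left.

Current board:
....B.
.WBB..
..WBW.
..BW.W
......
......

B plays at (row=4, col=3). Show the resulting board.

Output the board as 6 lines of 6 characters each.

Place B at (4,3); scan 8 dirs for brackets.
Dir NW: first cell 'B' (not opp) -> no flip
Dir N: opp run (3,3) capped by B -> flip
Dir NE: first cell '.' (not opp) -> no flip
Dir W: first cell '.' (not opp) -> no flip
Dir E: first cell '.' (not opp) -> no flip
Dir SW: first cell '.' (not opp) -> no flip
Dir S: first cell '.' (not opp) -> no flip
Dir SE: first cell '.' (not opp) -> no flip
All flips: (3,3)

Answer: ....B.
.WBB..
..WBW.
..BB.W
...B..
......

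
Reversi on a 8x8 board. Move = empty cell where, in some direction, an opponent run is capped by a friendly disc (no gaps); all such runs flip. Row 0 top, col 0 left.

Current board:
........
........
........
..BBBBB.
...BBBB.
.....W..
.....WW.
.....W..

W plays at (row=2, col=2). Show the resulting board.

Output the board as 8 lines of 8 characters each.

Answer: ........
........
..W.....
..BWBBB.
...BWBB.
.....W..
.....WW.
.....W..

Derivation:
Place W at (2,2); scan 8 dirs for brackets.
Dir NW: first cell '.' (not opp) -> no flip
Dir N: first cell '.' (not opp) -> no flip
Dir NE: first cell '.' (not opp) -> no flip
Dir W: first cell '.' (not opp) -> no flip
Dir E: first cell '.' (not opp) -> no flip
Dir SW: first cell '.' (not opp) -> no flip
Dir S: opp run (3,2), next='.' -> no flip
Dir SE: opp run (3,3) (4,4) capped by W -> flip
All flips: (3,3) (4,4)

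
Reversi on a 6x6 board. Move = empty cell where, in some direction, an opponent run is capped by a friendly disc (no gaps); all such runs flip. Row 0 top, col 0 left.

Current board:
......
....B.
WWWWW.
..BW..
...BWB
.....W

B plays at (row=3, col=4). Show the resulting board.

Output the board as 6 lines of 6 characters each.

Answer: ......
....B.
WWWWB.
..BBB.
...BWB
.....W

Derivation:
Place B at (3,4); scan 8 dirs for brackets.
Dir NW: opp run (2,3), next='.' -> no flip
Dir N: opp run (2,4) capped by B -> flip
Dir NE: first cell '.' (not opp) -> no flip
Dir W: opp run (3,3) capped by B -> flip
Dir E: first cell '.' (not opp) -> no flip
Dir SW: first cell 'B' (not opp) -> no flip
Dir S: opp run (4,4), next='.' -> no flip
Dir SE: first cell 'B' (not opp) -> no flip
All flips: (2,4) (3,3)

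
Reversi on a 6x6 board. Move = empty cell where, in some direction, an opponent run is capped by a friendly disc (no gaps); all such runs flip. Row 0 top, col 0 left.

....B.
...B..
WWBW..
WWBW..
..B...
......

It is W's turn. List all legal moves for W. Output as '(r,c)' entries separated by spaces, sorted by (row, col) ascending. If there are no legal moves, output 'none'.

(0,2): no bracket -> illegal
(0,3): flips 1 -> legal
(0,5): no bracket -> illegal
(1,1): flips 1 -> legal
(1,2): no bracket -> illegal
(1,4): no bracket -> illegal
(1,5): no bracket -> illegal
(2,4): no bracket -> illegal
(4,1): flips 1 -> legal
(4,3): flips 1 -> legal
(5,1): flips 1 -> legal
(5,2): no bracket -> illegal
(5,3): flips 1 -> legal

Answer: (0,3) (1,1) (4,1) (4,3) (5,1) (5,3)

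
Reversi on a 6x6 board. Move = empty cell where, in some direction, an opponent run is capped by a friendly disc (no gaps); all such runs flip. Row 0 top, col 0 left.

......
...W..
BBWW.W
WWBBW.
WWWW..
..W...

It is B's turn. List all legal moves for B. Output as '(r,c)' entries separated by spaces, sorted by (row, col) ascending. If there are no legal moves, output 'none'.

(0,2): no bracket -> illegal
(0,3): flips 2 -> legal
(0,4): no bracket -> illegal
(1,1): flips 1 -> legal
(1,2): flips 1 -> legal
(1,4): flips 1 -> legal
(1,5): no bracket -> illegal
(2,4): flips 2 -> legal
(3,5): flips 1 -> legal
(4,4): no bracket -> illegal
(4,5): no bracket -> illegal
(5,0): flips 3 -> legal
(5,1): flips 3 -> legal
(5,3): flips 3 -> legal
(5,4): flips 1 -> legal

Answer: (0,3) (1,1) (1,2) (1,4) (2,4) (3,5) (5,0) (5,1) (5,3) (5,4)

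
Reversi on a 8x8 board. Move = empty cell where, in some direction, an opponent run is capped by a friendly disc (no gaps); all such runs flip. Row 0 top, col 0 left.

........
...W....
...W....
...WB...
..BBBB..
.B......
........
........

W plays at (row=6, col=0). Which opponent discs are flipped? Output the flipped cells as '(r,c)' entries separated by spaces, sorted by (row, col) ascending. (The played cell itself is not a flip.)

Dir NW: edge -> no flip
Dir N: first cell '.' (not opp) -> no flip
Dir NE: opp run (5,1) (4,2) capped by W -> flip
Dir W: edge -> no flip
Dir E: first cell '.' (not opp) -> no flip
Dir SW: edge -> no flip
Dir S: first cell '.' (not opp) -> no flip
Dir SE: first cell '.' (not opp) -> no flip

Answer: (4,2) (5,1)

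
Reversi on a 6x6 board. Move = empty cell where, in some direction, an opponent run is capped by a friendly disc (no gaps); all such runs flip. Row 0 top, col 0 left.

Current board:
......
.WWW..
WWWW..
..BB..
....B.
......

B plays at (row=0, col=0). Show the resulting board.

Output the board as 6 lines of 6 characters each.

Answer: B.....
.BWW..
WWBW..
..BB..
....B.
......

Derivation:
Place B at (0,0); scan 8 dirs for brackets.
Dir NW: edge -> no flip
Dir N: edge -> no flip
Dir NE: edge -> no flip
Dir W: edge -> no flip
Dir E: first cell '.' (not opp) -> no flip
Dir SW: edge -> no flip
Dir S: first cell '.' (not opp) -> no flip
Dir SE: opp run (1,1) (2,2) capped by B -> flip
All flips: (1,1) (2,2)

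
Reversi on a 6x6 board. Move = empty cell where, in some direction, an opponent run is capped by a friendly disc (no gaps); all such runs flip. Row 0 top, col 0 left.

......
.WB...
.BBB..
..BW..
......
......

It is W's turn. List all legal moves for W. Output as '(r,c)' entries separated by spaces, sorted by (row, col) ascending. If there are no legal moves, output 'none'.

(0,1): no bracket -> illegal
(0,2): no bracket -> illegal
(0,3): no bracket -> illegal
(1,0): no bracket -> illegal
(1,3): flips 2 -> legal
(1,4): no bracket -> illegal
(2,0): no bracket -> illegal
(2,4): no bracket -> illegal
(3,0): no bracket -> illegal
(3,1): flips 2 -> legal
(3,4): no bracket -> illegal
(4,1): no bracket -> illegal
(4,2): no bracket -> illegal
(4,3): no bracket -> illegal

Answer: (1,3) (3,1)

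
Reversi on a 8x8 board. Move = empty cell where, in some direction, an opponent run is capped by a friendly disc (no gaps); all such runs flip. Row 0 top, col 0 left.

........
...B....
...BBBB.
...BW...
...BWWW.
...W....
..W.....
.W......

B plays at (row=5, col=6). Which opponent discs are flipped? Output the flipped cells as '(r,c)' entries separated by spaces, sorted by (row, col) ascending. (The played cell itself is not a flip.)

Dir NW: opp run (4,5) (3,4) capped by B -> flip
Dir N: opp run (4,6), next='.' -> no flip
Dir NE: first cell '.' (not opp) -> no flip
Dir W: first cell '.' (not opp) -> no flip
Dir E: first cell '.' (not opp) -> no flip
Dir SW: first cell '.' (not opp) -> no flip
Dir S: first cell '.' (not opp) -> no flip
Dir SE: first cell '.' (not opp) -> no flip

Answer: (3,4) (4,5)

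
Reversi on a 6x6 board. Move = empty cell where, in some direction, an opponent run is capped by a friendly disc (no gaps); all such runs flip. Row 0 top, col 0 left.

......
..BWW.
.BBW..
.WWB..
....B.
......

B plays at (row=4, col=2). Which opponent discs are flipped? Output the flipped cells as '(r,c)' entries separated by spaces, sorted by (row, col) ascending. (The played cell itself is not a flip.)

Dir NW: opp run (3,1), next='.' -> no flip
Dir N: opp run (3,2) capped by B -> flip
Dir NE: first cell 'B' (not opp) -> no flip
Dir W: first cell '.' (not opp) -> no flip
Dir E: first cell '.' (not opp) -> no flip
Dir SW: first cell '.' (not opp) -> no flip
Dir S: first cell '.' (not opp) -> no flip
Dir SE: first cell '.' (not opp) -> no flip

Answer: (3,2)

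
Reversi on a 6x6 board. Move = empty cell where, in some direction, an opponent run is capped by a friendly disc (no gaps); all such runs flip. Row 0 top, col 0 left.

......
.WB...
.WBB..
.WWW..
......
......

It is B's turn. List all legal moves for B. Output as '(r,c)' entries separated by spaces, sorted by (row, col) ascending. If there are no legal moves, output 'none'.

Answer: (0,0) (1,0) (2,0) (3,0) (4,0) (4,1) (4,2) (4,3) (4,4)

Derivation:
(0,0): flips 1 -> legal
(0,1): no bracket -> illegal
(0,2): no bracket -> illegal
(1,0): flips 1 -> legal
(2,0): flips 1 -> legal
(2,4): no bracket -> illegal
(3,0): flips 1 -> legal
(3,4): no bracket -> illegal
(4,0): flips 1 -> legal
(4,1): flips 1 -> legal
(4,2): flips 1 -> legal
(4,3): flips 1 -> legal
(4,4): flips 1 -> legal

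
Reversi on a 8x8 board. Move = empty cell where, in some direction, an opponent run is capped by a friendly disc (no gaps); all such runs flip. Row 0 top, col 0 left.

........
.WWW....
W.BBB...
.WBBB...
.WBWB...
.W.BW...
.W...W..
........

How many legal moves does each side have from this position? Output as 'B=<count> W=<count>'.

-- B to move --
(0,0): flips 1 -> legal
(0,1): flips 1 -> legal
(0,2): flips 2 -> legal
(0,3): flips 1 -> legal
(0,4): flips 1 -> legal
(1,0): no bracket -> illegal
(1,4): no bracket -> illegal
(2,1): no bracket -> illegal
(3,0): flips 1 -> legal
(4,0): flips 2 -> legal
(4,5): no bracket -> illegal
(5,0): flips 1 -> legal
(5,2): flips 1 -> legal
(5,5): flips 1 -> legal
(5,6): no bracket -> illegal
(6,0): flips 1 -> legal
(6,2): no bracket -> illegal
(6,3): no bracket -> illegal
(6,4): flips 1 -> legal
(6,6): no bracket -> illegal
(7,0): no bracket -> illegal
(7,1): no bracket -> illegal
(7,2): no bracket -> illegal
(7,4): no bracket -> illegal
(7,5): no bracket -> illegal
(7,6): flips 3 -> legal
B mobility = 13
-- W to move --
(1,4): flips 5 -> legal
(1,5): flips 3 -> legal
(2,1): flips 1 -> legal
(2,5): flips 1 -> legal
(3,5): flips 4 -> legal
(4,5): flips 3 -> legal
(5,2): flips 4 -> legal
(5,5): flips 3 -> legal
(6,2): no bracket -> illegal
(6,3): flips 1 -> legal
(6,4): flips 2 -> legal
W mobility = 10

Answer: B=13 W=10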